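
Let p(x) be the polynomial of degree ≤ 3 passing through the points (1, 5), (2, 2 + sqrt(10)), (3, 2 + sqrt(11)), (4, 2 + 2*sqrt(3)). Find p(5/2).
-sqrt(3)/8 + 9*sqrt(10)/16 + 29/16 + 9*sqrt(11)/16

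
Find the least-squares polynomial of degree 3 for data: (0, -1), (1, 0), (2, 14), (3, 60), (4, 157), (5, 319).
-53/63 + (-155/189)x + (-431/252)x² + (317/108)x³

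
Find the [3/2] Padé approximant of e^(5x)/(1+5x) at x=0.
(200*x**3/33 + 285*x**2/44 + 42*x/11 + 1)/(-265*x**2/44 + 42*x/11 + 1)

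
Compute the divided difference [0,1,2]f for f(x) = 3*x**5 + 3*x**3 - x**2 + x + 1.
53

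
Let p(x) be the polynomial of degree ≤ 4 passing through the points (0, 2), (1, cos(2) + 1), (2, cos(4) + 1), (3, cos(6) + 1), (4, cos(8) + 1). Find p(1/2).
35*cos(2)/32 - 5*cos(8)/128 + 7*cos(6)/32 - 35*cos(4)/64 + 163/128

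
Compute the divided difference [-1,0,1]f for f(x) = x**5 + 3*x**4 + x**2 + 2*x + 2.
4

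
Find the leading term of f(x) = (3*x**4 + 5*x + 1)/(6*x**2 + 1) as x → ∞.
x**2/2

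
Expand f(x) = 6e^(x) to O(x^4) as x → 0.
6 + 6*x + 3*x**2 + x**3 + O(x**4)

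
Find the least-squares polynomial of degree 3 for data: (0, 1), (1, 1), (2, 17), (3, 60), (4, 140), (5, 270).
17/18 + (-2987/756)x + (577/252)x² + (50/27)x³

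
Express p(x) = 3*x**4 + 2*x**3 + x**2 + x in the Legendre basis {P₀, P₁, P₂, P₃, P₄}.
(14/15)P₀ + (11/5)P₁ + (50/21)P₂ + (4/5)P₃ + (24/35)P₄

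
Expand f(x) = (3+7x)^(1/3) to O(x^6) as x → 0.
3**(1/3) + 7*3**(1/3)*x/9 - 49*3**(1/3)*x**2/81 + 1715*3**(1/3)*x**3/2187 - 24010*3**(1/3)*x**4/19683 + 369754*3**(1/3)*x**5/177147 + O(x**6)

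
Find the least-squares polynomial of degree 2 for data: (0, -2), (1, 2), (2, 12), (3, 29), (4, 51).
-72/35 + (71/70)x + (43/14)x²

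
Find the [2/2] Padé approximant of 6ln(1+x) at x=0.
3*x*(x + 2)/(x**2/6 + x + 1)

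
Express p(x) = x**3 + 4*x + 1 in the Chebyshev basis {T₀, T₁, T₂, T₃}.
T₀ + (19/4)T₁ + (1/4)T₃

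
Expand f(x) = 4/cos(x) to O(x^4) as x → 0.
4 + 2*x**2 + O(x**4)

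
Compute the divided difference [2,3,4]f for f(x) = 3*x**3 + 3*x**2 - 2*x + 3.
30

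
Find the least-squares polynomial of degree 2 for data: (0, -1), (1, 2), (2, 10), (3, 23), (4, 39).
-41/35 + (87/70)x + (31/14)x²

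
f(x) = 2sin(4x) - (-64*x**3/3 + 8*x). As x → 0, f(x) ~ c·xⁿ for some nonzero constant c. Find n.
5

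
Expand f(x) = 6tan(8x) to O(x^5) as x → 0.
48*x + 1024*x**3 + O(x**5)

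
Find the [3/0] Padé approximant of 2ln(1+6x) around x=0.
12*x*(12*x**2 - 3*x + 1)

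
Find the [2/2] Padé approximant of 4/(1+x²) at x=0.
4/(x**2 + 1)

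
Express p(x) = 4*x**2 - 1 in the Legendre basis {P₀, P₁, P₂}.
(1/3)P₀ + (8/3)P₂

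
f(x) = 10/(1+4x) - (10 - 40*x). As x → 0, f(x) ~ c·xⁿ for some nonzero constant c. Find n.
2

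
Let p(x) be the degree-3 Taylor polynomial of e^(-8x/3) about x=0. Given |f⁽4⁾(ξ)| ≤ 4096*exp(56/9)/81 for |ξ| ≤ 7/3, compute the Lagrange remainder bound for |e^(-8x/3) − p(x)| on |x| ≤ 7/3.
1229312*exp(56/9)/19683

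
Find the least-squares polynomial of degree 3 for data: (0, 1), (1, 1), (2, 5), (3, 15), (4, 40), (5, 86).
103/126 + (1469/756)x + (-547/252)x² + (28/27)x³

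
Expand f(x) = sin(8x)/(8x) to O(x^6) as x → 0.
1 - 32*x**2/3 + 512*x**4/15 + O(x**6)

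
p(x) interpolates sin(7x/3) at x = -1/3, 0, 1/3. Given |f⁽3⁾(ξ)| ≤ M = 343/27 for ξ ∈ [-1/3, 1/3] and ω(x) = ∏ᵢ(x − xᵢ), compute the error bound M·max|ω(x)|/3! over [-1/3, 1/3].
343*sqrt(3)/19683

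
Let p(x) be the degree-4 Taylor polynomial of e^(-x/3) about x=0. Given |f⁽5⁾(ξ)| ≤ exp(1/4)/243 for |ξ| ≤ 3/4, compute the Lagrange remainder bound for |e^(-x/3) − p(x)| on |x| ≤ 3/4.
exp(1/4)/122880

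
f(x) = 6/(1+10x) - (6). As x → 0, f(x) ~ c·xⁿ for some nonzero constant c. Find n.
1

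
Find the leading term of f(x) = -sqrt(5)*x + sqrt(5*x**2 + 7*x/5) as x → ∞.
7*sqrt(5)/50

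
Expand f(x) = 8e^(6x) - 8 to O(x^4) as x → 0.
48*x + 144*x**2 + 288*x**3 + O(x**4)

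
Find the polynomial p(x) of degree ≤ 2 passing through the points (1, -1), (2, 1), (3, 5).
x**2 - x - 1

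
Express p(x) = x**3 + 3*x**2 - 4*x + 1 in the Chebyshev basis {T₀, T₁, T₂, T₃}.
(5/2)T₀ + (-13/4)T₁ + (3/2)T₂ + (1/4)T₃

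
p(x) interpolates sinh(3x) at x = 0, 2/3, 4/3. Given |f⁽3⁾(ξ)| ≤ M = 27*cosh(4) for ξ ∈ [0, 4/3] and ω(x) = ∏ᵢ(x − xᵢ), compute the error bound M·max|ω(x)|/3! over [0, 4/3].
8*sqrt(3)*cosh(4)/27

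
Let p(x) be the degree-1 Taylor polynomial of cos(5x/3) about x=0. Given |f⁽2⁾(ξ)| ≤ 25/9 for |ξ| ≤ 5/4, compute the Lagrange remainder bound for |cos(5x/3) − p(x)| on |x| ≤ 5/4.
625/288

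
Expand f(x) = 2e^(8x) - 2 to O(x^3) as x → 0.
16*x + 64*x**2 + O(x**3)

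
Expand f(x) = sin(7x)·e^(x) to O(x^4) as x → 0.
7*x + 7*x**2 - 161*x**3/3 + O(x**4)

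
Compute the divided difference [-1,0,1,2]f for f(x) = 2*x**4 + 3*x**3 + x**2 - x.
7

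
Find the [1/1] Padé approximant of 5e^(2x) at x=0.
(5*x + 5)/(1 - x)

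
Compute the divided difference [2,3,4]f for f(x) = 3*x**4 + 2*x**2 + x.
167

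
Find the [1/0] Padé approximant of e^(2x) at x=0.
2*x + 1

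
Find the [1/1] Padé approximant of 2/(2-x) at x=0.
1/(1 - x/2)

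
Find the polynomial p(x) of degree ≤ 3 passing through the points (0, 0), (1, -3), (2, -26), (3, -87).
-3*x**3 - x**2 + x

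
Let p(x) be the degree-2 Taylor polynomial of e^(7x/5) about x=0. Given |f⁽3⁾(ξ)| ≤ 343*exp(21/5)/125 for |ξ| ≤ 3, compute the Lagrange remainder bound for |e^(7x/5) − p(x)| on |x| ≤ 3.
3087*exp(21/5)/250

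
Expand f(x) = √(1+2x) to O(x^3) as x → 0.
1 + x - x**2/2 + O(x**3)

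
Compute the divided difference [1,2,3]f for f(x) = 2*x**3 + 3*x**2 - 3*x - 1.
15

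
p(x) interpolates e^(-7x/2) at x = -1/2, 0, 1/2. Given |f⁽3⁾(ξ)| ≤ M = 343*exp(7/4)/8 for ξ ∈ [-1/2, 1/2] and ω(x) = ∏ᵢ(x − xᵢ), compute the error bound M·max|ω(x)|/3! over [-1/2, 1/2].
343*sqrt(3)*exp(7/4)/1728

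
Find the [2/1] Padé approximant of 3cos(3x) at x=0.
3 - 27*x**2/2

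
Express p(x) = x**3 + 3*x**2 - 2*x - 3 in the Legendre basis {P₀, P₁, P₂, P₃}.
(-2)P₀ + (-7/5)P₁ + (2)P₂ + (2/5)P₃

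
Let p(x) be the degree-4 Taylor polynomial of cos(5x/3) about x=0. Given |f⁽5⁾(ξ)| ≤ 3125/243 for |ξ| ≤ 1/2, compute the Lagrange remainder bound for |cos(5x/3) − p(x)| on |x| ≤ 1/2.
625/186624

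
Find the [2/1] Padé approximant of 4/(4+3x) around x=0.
1/(3*x/4 + 1)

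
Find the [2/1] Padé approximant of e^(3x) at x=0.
(3*x**2/2 + 2*x + 1)/(1 - x)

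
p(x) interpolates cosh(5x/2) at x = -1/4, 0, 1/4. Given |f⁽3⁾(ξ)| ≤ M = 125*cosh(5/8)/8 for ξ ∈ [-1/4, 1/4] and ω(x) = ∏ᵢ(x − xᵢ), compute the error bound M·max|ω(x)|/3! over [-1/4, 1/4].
125*sqrt(3)*cosh(5/8)/13824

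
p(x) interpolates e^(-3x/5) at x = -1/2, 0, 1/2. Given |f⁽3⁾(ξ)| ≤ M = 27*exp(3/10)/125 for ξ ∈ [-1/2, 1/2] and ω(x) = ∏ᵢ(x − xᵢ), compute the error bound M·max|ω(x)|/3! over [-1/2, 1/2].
sqrt(3)*exp(3/10)/1000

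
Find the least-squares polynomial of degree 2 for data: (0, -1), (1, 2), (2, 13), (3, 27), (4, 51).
-34/35 + (3/70)x + (45/14)x²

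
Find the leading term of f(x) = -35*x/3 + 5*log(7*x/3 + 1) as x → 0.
-245*x**2/18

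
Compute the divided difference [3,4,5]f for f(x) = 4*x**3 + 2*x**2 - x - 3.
50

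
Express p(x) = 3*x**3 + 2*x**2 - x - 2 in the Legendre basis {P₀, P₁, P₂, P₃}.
(-4/3)P₀ + (4/5)P₁ + (4/3)P₂ + (6/5)P₃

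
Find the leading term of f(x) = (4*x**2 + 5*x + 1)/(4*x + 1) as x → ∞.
x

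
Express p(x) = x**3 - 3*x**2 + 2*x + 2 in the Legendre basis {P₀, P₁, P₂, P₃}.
P₀ + (13/5)P₁ + (-2)P₂ + (2/5)P₃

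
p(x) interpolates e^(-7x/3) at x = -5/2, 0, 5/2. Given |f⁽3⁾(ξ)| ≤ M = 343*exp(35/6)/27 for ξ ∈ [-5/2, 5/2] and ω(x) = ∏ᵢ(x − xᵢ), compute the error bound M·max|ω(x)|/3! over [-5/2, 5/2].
42875*sqrt(3)*exp(35/6)/5832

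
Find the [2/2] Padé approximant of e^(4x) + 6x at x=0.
(7*x**2/3 + 19*x/2 + 1)/(-2*x**2/3 - x/2 + 1)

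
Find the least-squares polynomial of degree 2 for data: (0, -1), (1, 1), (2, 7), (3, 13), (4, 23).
-39/35 + (10/7)x + (8/7)x²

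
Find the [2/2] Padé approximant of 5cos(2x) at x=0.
(5 - 25*x**2/3)/(x**2/3 + 1)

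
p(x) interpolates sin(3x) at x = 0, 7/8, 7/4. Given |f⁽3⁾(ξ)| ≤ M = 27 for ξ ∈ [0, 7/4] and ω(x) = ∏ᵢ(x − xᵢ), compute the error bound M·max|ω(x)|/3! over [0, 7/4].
343*sqrt(3)/512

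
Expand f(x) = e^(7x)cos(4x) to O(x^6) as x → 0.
1 + 7*x + 33*x**2/2 + 7*x**3/6 - 2047*x**4/24 - 29113*x**5/120 + O(x**6)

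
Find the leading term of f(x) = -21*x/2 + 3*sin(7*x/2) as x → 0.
-343*x**3/16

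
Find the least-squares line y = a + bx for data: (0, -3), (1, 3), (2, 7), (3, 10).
a = -11/5, b = 43/10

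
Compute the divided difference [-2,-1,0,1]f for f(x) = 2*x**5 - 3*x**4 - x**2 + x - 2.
16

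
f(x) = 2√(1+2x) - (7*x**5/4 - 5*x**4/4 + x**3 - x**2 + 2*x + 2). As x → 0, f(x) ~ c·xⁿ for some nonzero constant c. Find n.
6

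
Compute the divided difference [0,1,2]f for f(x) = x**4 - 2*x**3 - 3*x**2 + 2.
-2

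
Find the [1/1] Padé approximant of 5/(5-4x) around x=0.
1/(1 - 4*x/5)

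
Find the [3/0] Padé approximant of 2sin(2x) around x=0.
-8*x**3/3 + 4*x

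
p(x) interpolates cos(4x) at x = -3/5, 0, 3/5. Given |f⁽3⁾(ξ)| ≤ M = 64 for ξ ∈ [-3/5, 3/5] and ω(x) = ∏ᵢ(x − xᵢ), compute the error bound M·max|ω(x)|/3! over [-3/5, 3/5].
64*sqrt(3)/125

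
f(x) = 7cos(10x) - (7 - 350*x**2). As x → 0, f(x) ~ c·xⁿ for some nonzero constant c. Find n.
4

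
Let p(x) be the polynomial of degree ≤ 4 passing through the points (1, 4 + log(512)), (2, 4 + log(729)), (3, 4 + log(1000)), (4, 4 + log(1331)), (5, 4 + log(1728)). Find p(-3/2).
4 + log(59285549689505892056868344324448208820874232148807968788202283012051522375647232000000000000000000000000000000000000000000000000000000000000000000000000000000000000000000000000000000000000000000000000000000000000000000000000000000000000000000000000000000000000000000000000000000000000000000000000000000000000000000*11**(1/32)*2**(115/128)*3**(113/128)*5**(39/64)/4964270922240166408221004307194249298496206077163764027893898324916734096542073902857075946203322479309131218048907375042182641740738711201260602286732270372571623549738597309279375101742125597215136036079477323249567497014035985854175285265995183679140228471688194057401065078720151908474662955044905024186453601)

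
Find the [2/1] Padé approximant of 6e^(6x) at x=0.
(36*x**2 + 24*x + 6)/(1 - 2*x)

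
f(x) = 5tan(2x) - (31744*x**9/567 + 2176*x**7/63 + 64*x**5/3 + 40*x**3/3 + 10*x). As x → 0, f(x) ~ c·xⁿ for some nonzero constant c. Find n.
11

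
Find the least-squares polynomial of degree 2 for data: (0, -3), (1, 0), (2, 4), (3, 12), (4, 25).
-18/7 + (-2/35)x + (12/7)x²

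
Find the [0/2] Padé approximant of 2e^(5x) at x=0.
2/(25*x**2/2 - 5*x + 1)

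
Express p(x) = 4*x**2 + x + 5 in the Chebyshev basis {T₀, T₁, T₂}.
(7)T₀ + T₁ + (2)T₂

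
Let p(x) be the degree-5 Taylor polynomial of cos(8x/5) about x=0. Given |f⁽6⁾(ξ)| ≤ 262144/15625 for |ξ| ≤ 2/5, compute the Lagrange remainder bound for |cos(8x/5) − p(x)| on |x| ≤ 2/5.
1048576/10986328125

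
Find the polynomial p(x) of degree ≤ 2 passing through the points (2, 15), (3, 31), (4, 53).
3*x**2 + x + 1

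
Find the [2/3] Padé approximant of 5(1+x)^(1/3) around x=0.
(35*x**2/18 + 20*x/3 + 5)/(-x**3/162 + x**2/6 + x + 1)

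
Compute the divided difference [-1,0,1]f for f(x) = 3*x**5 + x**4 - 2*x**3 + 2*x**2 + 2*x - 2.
3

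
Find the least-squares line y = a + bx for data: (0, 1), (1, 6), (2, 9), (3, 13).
a = 7/5, b = 39/10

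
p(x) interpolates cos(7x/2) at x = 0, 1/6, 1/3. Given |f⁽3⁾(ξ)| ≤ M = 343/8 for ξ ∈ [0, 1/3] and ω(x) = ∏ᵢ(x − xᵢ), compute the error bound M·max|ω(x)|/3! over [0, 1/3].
343*sqrt(3)/46656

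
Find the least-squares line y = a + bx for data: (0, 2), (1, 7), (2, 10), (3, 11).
a = 3, b = 3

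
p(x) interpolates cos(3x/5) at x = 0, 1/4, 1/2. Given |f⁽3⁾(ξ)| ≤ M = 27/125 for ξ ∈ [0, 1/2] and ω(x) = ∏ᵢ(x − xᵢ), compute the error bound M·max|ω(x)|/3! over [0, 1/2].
sqrt(3)/8000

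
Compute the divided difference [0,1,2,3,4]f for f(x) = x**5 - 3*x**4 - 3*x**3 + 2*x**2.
7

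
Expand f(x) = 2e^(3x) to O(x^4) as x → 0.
2 + 6*x + 9*x**2 + 9*x**3 + O(x**4)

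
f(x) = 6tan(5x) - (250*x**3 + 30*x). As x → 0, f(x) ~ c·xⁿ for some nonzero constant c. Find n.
5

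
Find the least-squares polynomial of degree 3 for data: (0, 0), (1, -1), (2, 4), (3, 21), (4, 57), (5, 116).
1/18 + (-1801/756)x + (53/252)x² + (53/54)x³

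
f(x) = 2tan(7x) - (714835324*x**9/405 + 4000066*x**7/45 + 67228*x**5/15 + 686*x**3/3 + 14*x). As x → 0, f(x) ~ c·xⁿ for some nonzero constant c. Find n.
11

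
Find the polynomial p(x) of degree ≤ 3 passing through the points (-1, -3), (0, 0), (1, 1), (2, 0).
-x**2 + 2*x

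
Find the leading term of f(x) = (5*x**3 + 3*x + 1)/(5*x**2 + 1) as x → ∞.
x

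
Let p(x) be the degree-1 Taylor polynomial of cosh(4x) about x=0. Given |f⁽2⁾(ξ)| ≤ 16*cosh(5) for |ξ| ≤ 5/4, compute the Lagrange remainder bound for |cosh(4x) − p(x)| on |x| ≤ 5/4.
25*cosh(5)/2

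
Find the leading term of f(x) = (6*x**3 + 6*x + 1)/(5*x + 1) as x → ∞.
6*x**2/5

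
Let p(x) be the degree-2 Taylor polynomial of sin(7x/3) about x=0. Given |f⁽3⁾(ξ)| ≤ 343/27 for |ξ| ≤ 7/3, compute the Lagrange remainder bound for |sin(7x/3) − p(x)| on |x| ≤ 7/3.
117649/4374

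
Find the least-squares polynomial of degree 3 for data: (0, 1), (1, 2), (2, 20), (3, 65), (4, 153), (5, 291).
22/21 + (-439/126)x + (205/84)x² + (71/36)x³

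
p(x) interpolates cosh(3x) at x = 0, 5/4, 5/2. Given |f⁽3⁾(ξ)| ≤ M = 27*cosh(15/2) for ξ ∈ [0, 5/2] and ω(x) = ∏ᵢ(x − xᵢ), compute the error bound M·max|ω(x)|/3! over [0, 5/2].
125*sqrt(3)*cosh(15/2)/64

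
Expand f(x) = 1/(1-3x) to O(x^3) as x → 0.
1 + 3*x + 9*x**2 + O(x**3)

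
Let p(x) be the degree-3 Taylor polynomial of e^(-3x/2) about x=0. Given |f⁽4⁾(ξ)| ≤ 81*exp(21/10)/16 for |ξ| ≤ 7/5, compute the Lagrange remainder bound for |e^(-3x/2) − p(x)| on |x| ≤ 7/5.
64827*exp(21/10)/80000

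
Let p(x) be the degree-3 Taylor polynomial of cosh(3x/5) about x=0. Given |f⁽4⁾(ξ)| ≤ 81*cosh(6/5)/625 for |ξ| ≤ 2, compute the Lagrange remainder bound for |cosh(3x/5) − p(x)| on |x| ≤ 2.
54*cosh(6/5)/625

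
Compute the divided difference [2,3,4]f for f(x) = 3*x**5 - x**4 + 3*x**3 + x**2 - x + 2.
828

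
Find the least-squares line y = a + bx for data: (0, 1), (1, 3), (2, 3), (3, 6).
a = 1, b = 3/2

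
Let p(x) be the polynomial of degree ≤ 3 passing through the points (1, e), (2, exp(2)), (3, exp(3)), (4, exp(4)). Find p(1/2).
e*(-5*exp(3) - 35*e + 35 + 21*exp(2))/16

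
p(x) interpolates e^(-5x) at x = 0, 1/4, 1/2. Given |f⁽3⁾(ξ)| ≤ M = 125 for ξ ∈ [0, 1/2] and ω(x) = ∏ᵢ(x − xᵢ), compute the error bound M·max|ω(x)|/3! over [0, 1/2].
125*sqrt(3)/1728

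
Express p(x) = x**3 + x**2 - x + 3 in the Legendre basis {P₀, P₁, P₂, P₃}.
(10/3)P₀ + (-2/5)P₁ + (2/3)P₂ + (2/5)P₃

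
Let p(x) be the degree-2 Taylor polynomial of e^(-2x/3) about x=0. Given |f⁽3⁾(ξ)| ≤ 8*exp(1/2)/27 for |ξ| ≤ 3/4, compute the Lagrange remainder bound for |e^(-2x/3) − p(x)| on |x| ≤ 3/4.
exp(1/2)/48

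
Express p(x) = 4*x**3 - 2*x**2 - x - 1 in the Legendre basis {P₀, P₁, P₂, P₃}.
(-5/3)P₀ + (7/5)P₁ + (-4/3)P₂ + (8/5)P₃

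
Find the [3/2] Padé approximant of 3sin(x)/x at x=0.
(3 - 7*x**2/20)/(x**2/20 + 1)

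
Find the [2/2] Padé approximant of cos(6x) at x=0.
(1 - 15*x**2)/(3*x**2 + 1)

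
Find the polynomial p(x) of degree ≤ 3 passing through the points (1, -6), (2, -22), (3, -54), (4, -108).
-x**3 - 2*x**2 - 3*x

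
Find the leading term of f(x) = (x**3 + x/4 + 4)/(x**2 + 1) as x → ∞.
x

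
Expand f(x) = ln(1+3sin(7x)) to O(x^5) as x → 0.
21*x - 441*x**2/2 + 5831*x**3/2 - 180075*x**4/4 + O(x**5)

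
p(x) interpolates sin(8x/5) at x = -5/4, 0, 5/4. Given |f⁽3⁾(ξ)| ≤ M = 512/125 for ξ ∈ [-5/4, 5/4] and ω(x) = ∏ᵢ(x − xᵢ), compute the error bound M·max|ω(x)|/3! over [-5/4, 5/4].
8*sqrt(3)/27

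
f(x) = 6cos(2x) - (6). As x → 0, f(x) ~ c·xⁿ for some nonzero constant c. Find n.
2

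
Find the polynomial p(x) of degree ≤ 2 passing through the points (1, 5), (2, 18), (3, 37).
3*x**2 + 4*x - 2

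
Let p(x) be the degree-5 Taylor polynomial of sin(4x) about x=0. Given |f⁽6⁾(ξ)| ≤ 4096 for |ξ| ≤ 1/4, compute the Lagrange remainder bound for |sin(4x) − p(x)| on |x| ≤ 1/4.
1/720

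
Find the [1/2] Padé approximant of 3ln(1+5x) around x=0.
15*x/(-25*x**2/12 + 5*x/2 + 1)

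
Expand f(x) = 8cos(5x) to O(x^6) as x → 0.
8 - 100*x**2 + 625*x**4/3 + O(x**6)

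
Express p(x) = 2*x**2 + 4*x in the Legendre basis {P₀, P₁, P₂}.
(2/3)P₀ + (4)P₁ + (4/3)P₂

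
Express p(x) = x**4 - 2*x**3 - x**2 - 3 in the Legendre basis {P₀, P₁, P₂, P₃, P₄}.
(-47/15)P₀ + (-6/5)P₁ + (-2/21)P₂ + (-4/5)P₃ + (8/35)P₄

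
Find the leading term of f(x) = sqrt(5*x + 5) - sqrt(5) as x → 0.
sqrt(5)*x/2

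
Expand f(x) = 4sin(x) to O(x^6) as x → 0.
4*x - 2*x**3/3 + x**5/30 + O(x**6)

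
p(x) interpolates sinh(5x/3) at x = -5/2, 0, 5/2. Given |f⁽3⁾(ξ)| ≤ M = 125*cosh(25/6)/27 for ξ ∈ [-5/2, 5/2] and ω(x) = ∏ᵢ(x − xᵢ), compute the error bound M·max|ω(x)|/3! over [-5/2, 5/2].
15625*sqrt(3)*cosh(25/6)/5832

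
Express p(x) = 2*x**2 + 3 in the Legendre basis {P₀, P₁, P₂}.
(11/3)P₀ + (4/3)P₂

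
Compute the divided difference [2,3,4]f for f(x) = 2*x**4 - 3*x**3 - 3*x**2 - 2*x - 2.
80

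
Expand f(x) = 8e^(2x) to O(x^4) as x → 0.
8 + 16*x + 16*x**2 + 32*x**3/3 + O(x**4)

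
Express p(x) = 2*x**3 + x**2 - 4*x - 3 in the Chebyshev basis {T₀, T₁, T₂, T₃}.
(-5/2)T₀ + (-5/2)T₁ + (1/2)T₂ + (1/2)T₃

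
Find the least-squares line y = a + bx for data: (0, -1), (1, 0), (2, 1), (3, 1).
a = -4/5, b = 7/10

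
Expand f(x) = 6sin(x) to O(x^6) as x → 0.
6*x - x**3 + x**5/20 + O(x**6)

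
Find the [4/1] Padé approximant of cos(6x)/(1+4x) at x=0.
(54*x**4 - 18*x**2 + 1)/(4*x + 1)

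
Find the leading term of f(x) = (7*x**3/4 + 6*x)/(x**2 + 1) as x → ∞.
7*x/4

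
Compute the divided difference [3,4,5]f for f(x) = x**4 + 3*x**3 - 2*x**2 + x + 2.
131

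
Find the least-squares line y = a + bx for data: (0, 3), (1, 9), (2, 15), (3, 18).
a = 18/5, b = 51/10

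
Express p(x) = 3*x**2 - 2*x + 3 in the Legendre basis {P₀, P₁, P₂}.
(4)P₀ + (-2)P₁ + (2)P₂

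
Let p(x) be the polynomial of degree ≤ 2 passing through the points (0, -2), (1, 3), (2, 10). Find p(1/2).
1/4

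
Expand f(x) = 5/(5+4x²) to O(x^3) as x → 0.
1 - 4*x**2/5 + O(x**3)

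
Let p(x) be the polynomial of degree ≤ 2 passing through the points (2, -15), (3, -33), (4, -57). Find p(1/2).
3/4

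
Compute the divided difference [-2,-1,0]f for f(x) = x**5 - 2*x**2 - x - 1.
-17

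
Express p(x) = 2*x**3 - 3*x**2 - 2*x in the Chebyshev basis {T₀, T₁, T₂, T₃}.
(-3/2)T₀ + (-1/2)T₁ + (-3/2)T₂ + (1/2)T₃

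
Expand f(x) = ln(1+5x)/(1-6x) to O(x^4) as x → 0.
5*x + 35*x**2/2 + 440*x**3/3 + O(x**4)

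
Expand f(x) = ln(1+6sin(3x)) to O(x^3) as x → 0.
18*x - 162*x**2 + O(x**3)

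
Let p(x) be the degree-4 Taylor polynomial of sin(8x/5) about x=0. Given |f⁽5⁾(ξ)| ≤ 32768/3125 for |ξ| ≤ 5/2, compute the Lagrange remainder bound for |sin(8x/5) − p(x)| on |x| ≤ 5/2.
128/15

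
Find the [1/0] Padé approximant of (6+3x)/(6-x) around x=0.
2*x/3 + 1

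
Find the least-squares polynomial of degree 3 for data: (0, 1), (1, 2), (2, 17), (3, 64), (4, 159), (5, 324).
8/9 + (289/378)x + (-305/126)x² + (82/27)x³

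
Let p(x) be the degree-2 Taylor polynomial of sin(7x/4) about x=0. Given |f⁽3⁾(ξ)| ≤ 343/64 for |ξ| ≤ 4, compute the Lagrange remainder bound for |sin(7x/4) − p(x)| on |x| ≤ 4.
343/6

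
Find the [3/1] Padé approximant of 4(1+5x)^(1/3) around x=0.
(-500*x**3/81 + 100*x**2/9 + 20*x + 4)/(10*x/3 + 1)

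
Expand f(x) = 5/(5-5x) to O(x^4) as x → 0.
1 + x + x**2 + x**3 + O(x**4)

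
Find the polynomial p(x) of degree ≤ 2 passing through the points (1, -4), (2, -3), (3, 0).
x**2 - 2*x - 3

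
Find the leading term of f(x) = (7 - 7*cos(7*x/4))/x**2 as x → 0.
343/32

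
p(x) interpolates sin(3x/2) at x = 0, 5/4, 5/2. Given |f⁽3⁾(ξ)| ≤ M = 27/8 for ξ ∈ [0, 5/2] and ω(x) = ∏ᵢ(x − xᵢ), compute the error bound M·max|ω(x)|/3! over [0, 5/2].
125*sqrt(3)/512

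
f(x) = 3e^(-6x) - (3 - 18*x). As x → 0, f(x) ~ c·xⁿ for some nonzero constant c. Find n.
2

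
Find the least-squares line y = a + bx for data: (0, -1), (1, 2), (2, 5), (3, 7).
a = -4/5, b = 27/10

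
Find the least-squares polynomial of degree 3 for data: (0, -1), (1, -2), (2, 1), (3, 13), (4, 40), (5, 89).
-15/14 + (-11/28)x + (-37/28)x² + x³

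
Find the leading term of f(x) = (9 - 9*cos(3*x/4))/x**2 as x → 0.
81/32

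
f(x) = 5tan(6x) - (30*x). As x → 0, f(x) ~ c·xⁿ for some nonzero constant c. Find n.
3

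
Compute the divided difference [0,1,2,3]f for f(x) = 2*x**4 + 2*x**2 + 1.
12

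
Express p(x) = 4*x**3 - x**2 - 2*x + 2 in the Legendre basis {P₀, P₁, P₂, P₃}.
(5/3)P₀ + (2/5)P₁ + (-2/3)P₂ + (8/5)P₃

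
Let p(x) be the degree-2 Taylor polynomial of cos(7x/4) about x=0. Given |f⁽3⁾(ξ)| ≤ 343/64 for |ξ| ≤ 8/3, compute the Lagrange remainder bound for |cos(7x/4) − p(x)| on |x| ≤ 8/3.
1372/81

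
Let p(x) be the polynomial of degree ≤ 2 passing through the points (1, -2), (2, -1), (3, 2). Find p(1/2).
-7/4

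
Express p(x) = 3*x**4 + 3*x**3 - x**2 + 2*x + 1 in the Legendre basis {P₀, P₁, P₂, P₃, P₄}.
(19/15)P₀ + (19/5)P₁ + (22/21)P₂ + (6/5)P₃ + (24/35)P₄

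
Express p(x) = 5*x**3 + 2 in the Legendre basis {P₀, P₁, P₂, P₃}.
(2)P₀ + (3)P₁ + (2)P₃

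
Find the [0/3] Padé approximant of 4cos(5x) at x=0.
4/(25*x**2/2 + 1)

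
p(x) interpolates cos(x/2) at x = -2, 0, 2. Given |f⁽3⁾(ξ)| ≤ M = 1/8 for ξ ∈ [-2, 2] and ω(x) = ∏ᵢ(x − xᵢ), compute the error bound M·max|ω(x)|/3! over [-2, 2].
sqrt(3)/27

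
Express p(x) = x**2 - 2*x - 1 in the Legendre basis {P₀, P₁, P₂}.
(-2/3)P₀ + (-2)P₁ + (2/3)P₂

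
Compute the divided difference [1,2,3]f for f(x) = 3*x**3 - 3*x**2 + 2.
15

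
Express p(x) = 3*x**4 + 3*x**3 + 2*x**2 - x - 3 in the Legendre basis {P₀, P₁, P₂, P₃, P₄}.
(-26/15)P₀ + (4/5)P₁ + (64/21)P₂ + (6/5)P₃ + (24/35)P₄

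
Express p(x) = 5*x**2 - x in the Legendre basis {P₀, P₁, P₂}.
(5/3)P₀ - P₁ + (10/3)P₂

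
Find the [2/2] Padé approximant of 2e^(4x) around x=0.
(8*x**2/3 + 4*x + 2)/(4*x**2/3 - 2*x + 1)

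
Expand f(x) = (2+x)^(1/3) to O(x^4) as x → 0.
2**(1/3) + 2**(1/3)*x/6 - 2**(1/3)*x**2/36 + 5*2**(1/3)*x**3/648 + O(x**4)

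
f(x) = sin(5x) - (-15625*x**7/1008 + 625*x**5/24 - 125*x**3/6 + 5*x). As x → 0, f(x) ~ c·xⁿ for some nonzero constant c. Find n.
9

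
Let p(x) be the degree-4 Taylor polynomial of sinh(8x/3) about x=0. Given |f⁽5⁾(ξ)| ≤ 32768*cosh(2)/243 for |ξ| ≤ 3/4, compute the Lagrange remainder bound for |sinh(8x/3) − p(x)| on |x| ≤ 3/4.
4*cosh(2)/15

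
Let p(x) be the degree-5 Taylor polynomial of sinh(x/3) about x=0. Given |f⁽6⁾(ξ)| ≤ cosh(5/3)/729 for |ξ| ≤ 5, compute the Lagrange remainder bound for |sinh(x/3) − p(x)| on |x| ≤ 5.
3125*cosh(5/3)/104976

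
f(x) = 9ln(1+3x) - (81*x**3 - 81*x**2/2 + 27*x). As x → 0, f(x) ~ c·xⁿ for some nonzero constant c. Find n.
4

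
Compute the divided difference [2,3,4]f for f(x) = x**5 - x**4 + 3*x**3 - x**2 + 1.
256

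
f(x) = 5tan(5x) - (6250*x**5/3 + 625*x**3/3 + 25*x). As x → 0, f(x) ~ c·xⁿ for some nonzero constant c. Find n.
7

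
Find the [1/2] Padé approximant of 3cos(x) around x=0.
3/(x**2/2 + 1)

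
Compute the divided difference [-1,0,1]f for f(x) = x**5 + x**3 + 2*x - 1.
0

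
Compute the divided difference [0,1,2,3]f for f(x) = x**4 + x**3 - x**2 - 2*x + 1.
7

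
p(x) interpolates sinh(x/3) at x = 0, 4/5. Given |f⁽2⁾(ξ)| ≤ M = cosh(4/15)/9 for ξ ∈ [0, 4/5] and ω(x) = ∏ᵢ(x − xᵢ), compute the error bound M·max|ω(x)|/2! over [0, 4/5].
2*cosh(4/15)/225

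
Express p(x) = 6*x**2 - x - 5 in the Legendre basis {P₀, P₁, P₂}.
(-3)P₀ - P₁ + (4)P₂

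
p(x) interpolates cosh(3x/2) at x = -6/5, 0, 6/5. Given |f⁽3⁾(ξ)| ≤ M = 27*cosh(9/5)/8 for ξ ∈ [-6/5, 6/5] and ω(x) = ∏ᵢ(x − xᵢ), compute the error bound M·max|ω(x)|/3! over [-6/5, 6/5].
27*sqrt(3)*cosh(9/5)/125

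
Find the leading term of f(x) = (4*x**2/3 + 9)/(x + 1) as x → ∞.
4*x/3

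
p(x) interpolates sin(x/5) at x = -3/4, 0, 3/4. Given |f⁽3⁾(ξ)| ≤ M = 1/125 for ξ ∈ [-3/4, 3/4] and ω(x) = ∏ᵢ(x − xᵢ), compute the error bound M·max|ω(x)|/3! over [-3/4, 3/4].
sqrt(3)/8000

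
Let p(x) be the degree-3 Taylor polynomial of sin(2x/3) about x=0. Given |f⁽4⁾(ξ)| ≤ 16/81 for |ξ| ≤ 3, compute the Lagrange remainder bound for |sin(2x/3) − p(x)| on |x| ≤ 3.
2/3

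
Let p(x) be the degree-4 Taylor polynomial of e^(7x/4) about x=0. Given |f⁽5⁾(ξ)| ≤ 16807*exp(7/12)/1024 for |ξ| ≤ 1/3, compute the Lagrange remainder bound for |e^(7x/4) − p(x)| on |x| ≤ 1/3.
16807*exp(7/12)/29859840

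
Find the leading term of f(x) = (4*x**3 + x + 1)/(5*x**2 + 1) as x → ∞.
4*x/5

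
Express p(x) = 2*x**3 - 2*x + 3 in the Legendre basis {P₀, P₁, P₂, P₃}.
(3)P₀ + (-4/5)P₁ + (4/5)P₃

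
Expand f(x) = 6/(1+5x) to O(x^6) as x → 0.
6 - 30*x + 150*x**2 - 750*x**3 + 3750*x**4 - 18750*x**5 + O(x**6)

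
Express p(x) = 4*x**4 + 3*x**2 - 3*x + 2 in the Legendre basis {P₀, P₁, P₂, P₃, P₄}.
(19/5)P₀ + (-3)P₁ + (30/7)P₂ + (32/35)P₄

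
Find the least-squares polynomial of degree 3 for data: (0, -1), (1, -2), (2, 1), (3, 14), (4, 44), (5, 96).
-41/42 + (-265/252)x + (-22/21)x² + (37/36)x³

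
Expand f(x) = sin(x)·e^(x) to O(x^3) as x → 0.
x + x**2 + O(x**3)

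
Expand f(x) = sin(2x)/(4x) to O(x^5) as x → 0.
1/2 - x**2/3 + x**4/15 + O(x**5)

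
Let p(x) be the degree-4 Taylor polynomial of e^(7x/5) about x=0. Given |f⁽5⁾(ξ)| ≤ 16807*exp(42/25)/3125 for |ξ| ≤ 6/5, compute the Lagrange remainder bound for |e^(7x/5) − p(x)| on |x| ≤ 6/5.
5445468*exp(42/25)/48828125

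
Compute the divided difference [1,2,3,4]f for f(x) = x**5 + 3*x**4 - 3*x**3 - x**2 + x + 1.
92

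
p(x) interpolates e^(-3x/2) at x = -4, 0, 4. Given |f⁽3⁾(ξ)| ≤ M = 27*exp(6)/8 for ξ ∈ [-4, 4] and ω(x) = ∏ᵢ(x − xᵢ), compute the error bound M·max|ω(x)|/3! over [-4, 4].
8*sqrt(3)*exp(6)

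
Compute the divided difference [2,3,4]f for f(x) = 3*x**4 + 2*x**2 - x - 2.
167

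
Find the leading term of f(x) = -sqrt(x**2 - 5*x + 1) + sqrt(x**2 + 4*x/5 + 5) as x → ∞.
29/10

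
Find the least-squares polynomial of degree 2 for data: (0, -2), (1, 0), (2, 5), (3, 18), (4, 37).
-8/5 + (-12/5)x + (3)x²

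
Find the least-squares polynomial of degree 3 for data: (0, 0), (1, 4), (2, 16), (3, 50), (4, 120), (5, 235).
10/63 + (1139/378)x + (-431/252)x² + (227/108)x³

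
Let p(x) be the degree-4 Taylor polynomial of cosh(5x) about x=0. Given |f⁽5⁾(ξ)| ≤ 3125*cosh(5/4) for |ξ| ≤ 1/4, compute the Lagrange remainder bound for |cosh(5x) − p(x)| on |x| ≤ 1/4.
625*cosh(5/4)/24576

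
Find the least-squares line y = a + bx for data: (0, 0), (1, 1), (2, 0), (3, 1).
a = 1/5, b = 1/5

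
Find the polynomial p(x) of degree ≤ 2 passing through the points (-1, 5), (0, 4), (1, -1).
-2*x**2 - 3*x + 4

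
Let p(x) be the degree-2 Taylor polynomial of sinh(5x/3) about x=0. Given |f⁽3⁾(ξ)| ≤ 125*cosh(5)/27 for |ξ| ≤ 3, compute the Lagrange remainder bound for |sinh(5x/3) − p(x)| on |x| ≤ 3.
125*cosh(5)/6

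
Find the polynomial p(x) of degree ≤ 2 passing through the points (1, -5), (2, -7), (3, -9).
-2*x - 3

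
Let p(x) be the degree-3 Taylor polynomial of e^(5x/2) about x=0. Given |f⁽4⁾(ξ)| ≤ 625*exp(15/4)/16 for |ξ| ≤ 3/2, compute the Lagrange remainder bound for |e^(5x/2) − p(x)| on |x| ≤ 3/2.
16875*exp(15/4)/2048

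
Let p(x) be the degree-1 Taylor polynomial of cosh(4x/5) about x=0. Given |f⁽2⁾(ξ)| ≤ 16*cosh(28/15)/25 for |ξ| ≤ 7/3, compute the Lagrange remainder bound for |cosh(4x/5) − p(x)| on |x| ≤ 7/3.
392*cosh(28/15)/225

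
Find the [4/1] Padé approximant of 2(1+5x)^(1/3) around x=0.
(1250*x**4/243 - 400*x**3/81 + 20*x**2/3 + 32*x/3 + 2)/(11*x/3 + 1)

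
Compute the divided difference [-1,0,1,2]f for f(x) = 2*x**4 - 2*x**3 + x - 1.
2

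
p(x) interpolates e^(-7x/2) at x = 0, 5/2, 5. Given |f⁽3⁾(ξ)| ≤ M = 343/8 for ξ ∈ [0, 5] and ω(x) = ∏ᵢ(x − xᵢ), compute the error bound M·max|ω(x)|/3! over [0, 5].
42875*sqrt(3)/1728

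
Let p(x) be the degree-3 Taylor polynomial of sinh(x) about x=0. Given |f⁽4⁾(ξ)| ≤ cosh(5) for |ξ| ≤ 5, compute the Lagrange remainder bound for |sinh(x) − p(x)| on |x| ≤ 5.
625*cosh(5)/24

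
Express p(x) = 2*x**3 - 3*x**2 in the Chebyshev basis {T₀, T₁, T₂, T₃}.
(-3/2)T₀ + (3/2)T₁ + (-3/2)T₂ + (1/2)T₃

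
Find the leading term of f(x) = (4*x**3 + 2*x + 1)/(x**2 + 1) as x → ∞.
4*x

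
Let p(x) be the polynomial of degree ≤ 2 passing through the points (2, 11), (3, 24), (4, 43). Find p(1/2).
11/4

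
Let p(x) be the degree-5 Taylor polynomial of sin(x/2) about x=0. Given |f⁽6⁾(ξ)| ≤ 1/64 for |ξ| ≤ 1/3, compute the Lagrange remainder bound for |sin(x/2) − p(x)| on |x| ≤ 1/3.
1/33592320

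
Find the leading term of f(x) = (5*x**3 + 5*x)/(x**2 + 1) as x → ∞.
5*x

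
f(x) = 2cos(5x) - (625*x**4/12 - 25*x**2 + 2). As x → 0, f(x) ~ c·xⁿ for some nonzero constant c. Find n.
6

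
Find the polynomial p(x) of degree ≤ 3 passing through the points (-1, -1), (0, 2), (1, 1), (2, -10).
-x**3 - 2*x**2 + 2*x + 2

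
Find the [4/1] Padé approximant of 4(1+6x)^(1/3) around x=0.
(64*x**4/3 - 256*x**3/15 + 96*x**2/5 + 128*x/5 + 4)/(22*x/5 + 1)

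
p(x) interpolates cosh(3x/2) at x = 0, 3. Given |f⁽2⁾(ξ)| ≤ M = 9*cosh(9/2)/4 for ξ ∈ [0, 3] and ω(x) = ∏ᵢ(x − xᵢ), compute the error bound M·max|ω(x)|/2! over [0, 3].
81*cosh(9/2)/32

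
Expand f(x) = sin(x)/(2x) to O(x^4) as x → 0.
1/2 - x**2/12 + O(x**4)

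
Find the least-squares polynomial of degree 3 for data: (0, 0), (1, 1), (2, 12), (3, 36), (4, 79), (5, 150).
-3/14 + (-5/28)x + (29/28)x² + x³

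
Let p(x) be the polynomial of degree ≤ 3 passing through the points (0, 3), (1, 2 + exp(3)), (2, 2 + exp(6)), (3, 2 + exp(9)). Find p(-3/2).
-35*exp(9)/16 - 189*exp(3)/16 + 137/16 + 135*exp(6)/16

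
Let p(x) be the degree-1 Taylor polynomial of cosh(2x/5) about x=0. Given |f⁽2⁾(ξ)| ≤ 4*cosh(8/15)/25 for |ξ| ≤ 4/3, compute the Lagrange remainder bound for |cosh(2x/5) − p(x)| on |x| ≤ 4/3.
32*cosh(8/15)/225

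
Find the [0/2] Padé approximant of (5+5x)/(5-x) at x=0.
1/(6*x**2/5 - 6*x/5 + 1)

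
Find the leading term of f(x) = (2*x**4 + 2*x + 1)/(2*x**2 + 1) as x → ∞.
x**2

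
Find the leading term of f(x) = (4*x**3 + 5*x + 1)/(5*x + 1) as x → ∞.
4*x**2/5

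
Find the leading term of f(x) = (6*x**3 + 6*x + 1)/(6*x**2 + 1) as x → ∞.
x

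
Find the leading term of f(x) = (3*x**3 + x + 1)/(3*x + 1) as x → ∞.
x**2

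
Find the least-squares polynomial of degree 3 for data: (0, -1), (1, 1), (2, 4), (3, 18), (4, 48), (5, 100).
-5/6 + (533/252)x + (-163/84)x² + (10/9)x³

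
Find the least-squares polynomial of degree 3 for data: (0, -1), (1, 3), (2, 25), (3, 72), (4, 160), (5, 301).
-155/126 + (1133/756)x + (92/63)x² + (223/108)x³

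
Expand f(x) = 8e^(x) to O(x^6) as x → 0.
8 + 8*x + 4*x**2 + 4*x**3/3 + x**4/3 + x**5/15 + O(x**6)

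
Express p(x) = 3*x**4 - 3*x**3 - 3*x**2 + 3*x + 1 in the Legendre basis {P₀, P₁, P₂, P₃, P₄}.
(3/5)P₀ + (6/5)P₁ + (-2/7)P₂ + (-6/5)P₃ + (24/35)P₄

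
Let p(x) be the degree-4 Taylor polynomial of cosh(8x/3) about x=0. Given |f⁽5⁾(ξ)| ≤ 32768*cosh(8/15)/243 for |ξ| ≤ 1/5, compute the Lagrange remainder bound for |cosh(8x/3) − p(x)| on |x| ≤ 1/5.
4096*cosh(8/15)/11390625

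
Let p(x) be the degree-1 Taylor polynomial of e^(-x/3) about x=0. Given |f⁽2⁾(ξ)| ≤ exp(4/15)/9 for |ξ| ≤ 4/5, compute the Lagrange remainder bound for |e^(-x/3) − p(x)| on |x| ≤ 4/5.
8*exp(4/15)/225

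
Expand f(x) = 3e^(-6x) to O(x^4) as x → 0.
3 - 18*x + 54*x**2 - 108*x**3 + O(x**4)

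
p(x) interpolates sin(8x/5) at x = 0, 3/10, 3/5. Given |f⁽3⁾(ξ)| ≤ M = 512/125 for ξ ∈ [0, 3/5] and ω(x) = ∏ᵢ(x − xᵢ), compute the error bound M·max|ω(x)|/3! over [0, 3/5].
64*sqrt(3)/15625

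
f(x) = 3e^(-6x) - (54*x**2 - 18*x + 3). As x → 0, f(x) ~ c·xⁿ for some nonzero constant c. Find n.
3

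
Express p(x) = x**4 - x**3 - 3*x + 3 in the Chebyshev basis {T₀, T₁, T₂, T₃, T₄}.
(27/8)T₀ + (-15/4)T₁ + (1/2)T₂ + (-1/4)T₃ + (1/8)T₄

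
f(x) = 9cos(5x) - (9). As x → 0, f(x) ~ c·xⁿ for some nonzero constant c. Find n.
2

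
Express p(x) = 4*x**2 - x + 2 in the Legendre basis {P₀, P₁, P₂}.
(10/3)P₀ - P₁ + (8/3)P₂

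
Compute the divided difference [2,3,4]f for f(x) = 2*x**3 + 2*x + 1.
18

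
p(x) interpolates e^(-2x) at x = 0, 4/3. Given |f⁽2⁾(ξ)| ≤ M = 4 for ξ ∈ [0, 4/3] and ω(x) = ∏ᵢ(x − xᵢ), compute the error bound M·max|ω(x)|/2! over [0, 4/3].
8/9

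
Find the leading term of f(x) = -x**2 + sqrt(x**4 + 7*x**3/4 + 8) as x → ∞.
7*x/8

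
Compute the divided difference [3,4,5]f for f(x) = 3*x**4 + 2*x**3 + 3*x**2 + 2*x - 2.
318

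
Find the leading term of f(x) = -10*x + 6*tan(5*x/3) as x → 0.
250*x**3/27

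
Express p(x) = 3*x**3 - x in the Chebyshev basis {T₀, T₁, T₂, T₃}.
(5/4)T₁ + (3/4)T₃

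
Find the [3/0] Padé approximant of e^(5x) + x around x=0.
125*x**3/6 + 25*x**2/2 + 6*x + 1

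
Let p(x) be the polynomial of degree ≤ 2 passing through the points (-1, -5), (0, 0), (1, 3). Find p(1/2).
7/4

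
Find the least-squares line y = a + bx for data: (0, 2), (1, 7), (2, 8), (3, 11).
a = 14/5, b = 14/5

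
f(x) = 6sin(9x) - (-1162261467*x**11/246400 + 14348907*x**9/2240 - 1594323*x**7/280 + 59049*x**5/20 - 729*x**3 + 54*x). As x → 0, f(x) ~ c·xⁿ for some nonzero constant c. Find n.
13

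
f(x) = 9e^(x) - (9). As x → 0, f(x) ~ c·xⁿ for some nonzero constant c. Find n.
1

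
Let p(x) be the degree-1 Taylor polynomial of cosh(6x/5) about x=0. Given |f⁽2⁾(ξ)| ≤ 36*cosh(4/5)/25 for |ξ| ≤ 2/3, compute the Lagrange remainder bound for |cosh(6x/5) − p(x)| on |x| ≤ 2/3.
8*cosh(4/5)/25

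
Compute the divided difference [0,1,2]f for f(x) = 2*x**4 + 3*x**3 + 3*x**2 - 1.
26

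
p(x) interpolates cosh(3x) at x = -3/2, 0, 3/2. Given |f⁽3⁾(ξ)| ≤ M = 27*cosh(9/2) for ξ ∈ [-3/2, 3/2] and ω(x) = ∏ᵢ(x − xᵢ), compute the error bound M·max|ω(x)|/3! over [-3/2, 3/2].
27*sqrt(3)*cosh(9/2)/8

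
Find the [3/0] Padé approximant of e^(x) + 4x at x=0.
x**3/6 + x**2/2 + 5*x + 1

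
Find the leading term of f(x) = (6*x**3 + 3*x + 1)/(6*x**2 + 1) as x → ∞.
x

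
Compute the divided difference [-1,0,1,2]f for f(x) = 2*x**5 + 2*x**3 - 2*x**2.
12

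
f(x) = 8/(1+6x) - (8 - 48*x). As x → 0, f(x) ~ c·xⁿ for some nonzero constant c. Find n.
2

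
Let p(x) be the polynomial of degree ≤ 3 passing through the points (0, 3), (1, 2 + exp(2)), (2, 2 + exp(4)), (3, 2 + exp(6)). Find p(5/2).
-5*exp(2)/16 + 33/16 + 15*exp(4)/16 + 5*exp(6)/16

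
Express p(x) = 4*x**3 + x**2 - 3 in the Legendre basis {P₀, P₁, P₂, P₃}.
(-8/3)P₀ + (12/5)P₁ + (2/3)P₂ + (8/5)P₃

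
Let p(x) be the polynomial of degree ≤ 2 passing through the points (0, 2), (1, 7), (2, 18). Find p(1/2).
15/4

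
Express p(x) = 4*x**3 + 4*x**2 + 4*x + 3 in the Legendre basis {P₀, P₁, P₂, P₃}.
(13/3)P₀ + (32/5)P₁ + (8/3)P₂ + (8/5)P₃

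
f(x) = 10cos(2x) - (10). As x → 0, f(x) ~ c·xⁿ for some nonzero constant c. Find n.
2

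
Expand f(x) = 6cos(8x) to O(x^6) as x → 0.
6 - 192*x**2 + 1024*x**4 + O(x**6)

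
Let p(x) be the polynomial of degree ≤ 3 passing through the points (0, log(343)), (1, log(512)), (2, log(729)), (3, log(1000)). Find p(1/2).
log(256*2**(5/8)*3**(1/8)*84035**(3/16)/9)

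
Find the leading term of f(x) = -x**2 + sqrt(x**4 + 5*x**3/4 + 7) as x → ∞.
5*x/8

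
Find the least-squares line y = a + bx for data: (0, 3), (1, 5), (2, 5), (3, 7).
a = 16/5, b = 6/5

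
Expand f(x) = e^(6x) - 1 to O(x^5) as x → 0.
6*x + 18*x**2 + 36*x**3 + 54*x**4 + O(x**5)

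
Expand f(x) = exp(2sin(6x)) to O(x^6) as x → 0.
1 + 12*x + 72*x**2 + 216*x**3 - 14904*x**5/5 + O(x**6)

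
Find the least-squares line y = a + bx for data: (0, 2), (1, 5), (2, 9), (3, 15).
a = 13/10, b = 43/10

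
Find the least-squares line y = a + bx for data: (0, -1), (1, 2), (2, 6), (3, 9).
a = -11/10, b = 17/5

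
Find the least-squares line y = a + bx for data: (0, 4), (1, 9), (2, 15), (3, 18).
a = 43/10, b = 24/5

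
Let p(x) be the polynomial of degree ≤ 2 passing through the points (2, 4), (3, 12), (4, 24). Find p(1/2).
-1/2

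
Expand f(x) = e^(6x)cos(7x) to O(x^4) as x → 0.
1 + 6*x - 13*x**2/2 - 111*x**3 + O(x**4)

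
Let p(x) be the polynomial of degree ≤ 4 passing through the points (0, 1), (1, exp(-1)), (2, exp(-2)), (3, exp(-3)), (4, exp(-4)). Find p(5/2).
(-20*exp(3) - 5 + 60*e + 3*exp(4) + 90*exp(2))*exp(-4)/128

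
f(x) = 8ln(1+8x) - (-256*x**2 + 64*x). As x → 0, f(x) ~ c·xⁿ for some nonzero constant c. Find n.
3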